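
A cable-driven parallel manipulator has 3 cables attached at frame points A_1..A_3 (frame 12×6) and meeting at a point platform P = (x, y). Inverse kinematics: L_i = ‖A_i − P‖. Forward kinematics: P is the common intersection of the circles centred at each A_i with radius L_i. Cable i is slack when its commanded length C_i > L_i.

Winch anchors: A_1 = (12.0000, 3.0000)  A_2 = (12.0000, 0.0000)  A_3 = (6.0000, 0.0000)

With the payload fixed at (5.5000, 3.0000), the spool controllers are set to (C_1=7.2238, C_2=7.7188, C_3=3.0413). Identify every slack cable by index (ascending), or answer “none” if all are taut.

1, 2

cable 1: √((6.5000)²+(0.0000)²)=6.5000, C_1=7.2238: slack
cable 2: √((6.5000)²+(-3.0000)²)=7.1589, C_2=7.7188: slack
cable 3: √((0.5000)²+(-3.0000)²)=3.0414, C_3=3.0413: taut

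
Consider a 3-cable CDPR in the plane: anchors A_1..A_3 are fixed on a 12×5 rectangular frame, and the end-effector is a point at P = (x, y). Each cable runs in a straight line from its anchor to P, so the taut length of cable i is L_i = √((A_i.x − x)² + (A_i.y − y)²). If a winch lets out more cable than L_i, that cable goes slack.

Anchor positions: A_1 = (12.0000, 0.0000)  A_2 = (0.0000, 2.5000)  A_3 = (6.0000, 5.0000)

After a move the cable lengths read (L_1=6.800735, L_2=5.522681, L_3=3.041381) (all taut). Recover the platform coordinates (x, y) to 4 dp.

expand ‖A_i−P‖²=L_i² and subtract eq 1 (c_i ≔ ‖A_i‖²−L_i²)
c_1 = 144.0000+0.0000−46.2500 = 97.7500
eq1−eq2 → [24.0000  -5.0000]·P = 122.0000
eq1−eq3 → [12.0000  -10.0000]·P = 46.0000
2×2 solve → P = (5.5000, 2.0000)

(5.5000, 2.0000)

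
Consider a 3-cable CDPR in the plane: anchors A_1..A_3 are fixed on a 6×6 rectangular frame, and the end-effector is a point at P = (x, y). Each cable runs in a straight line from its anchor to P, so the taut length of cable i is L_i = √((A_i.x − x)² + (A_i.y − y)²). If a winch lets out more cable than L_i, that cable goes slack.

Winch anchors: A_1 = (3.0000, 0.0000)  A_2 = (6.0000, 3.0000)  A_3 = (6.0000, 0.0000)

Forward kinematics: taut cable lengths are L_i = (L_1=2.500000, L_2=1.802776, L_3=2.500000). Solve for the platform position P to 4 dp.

each cable: (A_i−P)·(A_i−P) = L_i²; let k_i = ‖A_i‖²−L_i²
k_1 = 9.0000+0.0000−6.2500 = 2.7500
row 1: -6.0000x − 6.0000y = -39.0000  (k_2=41.7500)
row 2: -6.0000x + 0.0000y = -27.0000  (k_3=29.7500)
Cramer on rows 1–2 → x = 4.5000, y = 2.0000

(4.5000, 2.0000)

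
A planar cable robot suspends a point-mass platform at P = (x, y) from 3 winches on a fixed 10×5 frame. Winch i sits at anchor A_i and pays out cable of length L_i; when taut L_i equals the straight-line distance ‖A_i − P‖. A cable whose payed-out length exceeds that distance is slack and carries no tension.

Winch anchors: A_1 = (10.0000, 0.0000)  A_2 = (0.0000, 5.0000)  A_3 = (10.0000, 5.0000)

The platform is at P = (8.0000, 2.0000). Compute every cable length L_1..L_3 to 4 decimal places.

L_1 = √((10.0000−8.0000)² + (0.0000−2.0000)²) = 2.8284
L_2 = √((0.0000−8.0000)² + (5.0000−2.0000)²) = 8.5440
L_3 = √((10.0000−8.0000)² + (5.0000−2.0000)²) = 3.6056

(2.8284, 8.5440, 3.6056)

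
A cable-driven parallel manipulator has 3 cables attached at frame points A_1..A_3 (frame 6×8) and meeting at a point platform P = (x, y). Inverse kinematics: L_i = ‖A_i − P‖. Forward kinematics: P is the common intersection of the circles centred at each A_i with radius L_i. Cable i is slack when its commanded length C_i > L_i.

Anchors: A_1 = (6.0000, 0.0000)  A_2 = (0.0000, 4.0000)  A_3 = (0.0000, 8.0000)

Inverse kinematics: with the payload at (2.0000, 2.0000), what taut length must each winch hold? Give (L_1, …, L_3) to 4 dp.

(4.4721, 2.8284, 6.3246)

L_1 = √((6.0000−2.0000)² + (0.0000−2.0000)²) = 4.4721
L_2 = √((0.0000−2.0000)² + (4.0000−2.0000)²) = 2.8284
L_3 = √((0.0000−2.0000)² + (8.0000−2.0000)²) = 6.3246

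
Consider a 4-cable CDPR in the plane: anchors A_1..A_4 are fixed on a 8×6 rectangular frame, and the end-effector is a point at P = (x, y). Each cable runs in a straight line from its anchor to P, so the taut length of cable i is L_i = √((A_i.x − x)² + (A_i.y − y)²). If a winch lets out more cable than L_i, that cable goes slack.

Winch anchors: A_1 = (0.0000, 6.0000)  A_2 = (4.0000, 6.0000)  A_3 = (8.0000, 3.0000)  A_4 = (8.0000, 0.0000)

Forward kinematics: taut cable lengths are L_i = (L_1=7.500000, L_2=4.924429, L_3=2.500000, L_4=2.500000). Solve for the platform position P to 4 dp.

(6.0000, 1.5000)

each cable: (A_i−P)·(A_i−P) = L_i²; let c_i = ‖A_i‖²−L_i²
c_1 = 0.0000+36.0000−56.2500 = -20.2500
row 1: -8.0000x + 0.0000y = -48.0000  (c_2=27.7500)
row 2: -16.0000x + 6.0000y = -87.0000  (c_3=66.7500)
row 3: -16.0000x + 12.0000y = -78.0000  (c_4=57.7500)
Cramer on rows 1–2 → x = 6.0000, y = 1.5000
check cable 4: ‖A_4−P‖² = 6.2500 ≈ L_4² = 6.2500 ✓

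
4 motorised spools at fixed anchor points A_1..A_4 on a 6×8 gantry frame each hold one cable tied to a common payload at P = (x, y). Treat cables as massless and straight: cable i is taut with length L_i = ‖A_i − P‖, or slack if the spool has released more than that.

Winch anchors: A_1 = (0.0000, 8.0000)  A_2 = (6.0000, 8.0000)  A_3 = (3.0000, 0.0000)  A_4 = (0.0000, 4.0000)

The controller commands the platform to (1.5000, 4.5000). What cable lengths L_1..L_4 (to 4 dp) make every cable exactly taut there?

(3.8079, 5.7009, 4.7434, 1.5811)

cable 1: Δx=-1.5000, Δy=3.5000; L_1 = √(Δx²+Δy²) = 3.8079
cable 2: Δx=4.5000, Δy=3.5000; L_2 = √(Δx²+Δy²) = 5.7009
cable 3: Δx=1.5000, Δy=-4.5000; L_3 = √(Δx²+Δy²) = 4.7434
cable 4: Δx=-1.5000, Δy=-0.5000; L_4 = √(Δx²+Δy²) = 1.5811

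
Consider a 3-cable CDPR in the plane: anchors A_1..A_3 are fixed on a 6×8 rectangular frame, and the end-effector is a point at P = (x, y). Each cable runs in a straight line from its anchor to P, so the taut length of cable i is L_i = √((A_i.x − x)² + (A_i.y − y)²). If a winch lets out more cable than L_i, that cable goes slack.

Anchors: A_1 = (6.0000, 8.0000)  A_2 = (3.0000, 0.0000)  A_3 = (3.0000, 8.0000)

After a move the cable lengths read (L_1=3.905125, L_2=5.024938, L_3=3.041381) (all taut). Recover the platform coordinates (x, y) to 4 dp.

(3.5000, 5.0000)

expand ‖A_i−P‖²=L_i² and subtract eq 1 (k_i ≔ ‖A_i‖²−L_i²)
k_1 = 36.0000+64.0000−15.2500 = 84.7500
eq1−eq2 → [6.0000  16.0000]·P = 101.0000
eq1−eq3 → [6.0000  0.0000]·P = 21.0000
2×2 solve → P = (3.5000, 5.0000)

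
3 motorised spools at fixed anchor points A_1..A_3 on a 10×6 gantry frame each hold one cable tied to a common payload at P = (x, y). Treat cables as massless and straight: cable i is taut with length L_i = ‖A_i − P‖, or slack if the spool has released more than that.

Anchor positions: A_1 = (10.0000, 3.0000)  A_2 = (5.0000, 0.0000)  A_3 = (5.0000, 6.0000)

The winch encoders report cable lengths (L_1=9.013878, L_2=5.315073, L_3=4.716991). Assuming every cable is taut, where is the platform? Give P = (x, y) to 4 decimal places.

expand ‖A_i−P‖²=L_i² and subtract eq 1 (k_i ≔ ‖A_i‖²−L_i²)
k_1 = 100.0000+9.0000−81.2500 = 27.7500
eq1−eq2 → [10.0000  6.0000]·P = 31.0000
eq1−eq3 → [10.0000  -6.0000]·P = -11.0000
2×2 solve → P = (1.0000, 3.5000)

(1.0000, 3.5000)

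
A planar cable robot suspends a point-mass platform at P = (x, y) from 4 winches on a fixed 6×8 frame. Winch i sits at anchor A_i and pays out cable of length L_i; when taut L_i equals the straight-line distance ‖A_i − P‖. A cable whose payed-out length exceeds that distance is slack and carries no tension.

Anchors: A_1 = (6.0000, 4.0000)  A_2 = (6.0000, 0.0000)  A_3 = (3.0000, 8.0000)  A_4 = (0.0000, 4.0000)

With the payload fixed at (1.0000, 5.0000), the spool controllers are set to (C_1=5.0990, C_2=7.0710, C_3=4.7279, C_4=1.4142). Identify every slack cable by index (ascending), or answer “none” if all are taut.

i=1: geometric 5.0990 vs commanded 5.0990 ⇒ taut
i=2: geometric 7.0711 vs commanded 7.0710 ⇒ taut
i=3: geometric 3.6056 vs commanded 4.7279 ⇒ slack
i=4: geometric 1.4142 vs commanded 1.4142 ⇒ taut

3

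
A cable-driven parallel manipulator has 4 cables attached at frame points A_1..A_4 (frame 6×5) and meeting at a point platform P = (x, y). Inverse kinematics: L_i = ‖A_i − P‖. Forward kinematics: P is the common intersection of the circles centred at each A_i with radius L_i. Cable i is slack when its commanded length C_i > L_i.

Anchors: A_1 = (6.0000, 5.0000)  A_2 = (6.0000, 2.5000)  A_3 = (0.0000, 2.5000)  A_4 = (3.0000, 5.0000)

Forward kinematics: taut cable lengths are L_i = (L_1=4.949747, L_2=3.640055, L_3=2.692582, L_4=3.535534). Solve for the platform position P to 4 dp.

circle eqns → linear via eq_j − eq_1; set q_j = A_j·A_j − L_j²
q_1 = 36.0000+25.0000−24.5000 = 36.5000
0.0000·x + 5.0000·y = q_1−q_2 = 7.5000
12.0000·x + 5.0000·y = q_1−q_3 = 37.5000
6.0000·x + 0.0000·y = q_1−q_4 = 15.0000
solve first two rows → x=2.5000, y=1.5000
check cable 4: ‖A_4−P‖² = 12.5000 ≈ L_4² = 12.5000 ✓

(2.5000, 1.5000)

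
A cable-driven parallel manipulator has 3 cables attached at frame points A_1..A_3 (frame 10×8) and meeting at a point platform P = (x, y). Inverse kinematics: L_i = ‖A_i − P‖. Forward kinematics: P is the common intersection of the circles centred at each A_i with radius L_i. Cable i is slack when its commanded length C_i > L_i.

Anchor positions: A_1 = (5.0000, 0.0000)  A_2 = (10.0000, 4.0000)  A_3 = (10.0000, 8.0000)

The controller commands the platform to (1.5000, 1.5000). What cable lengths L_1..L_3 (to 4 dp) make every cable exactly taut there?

L_1: Δ = A_1−P = (3.5000, -1.5000) → ‖Δ‖ = √14.5000 = 3.8079
L_2: Δ = A_2−P = (8.5000, 2.5000) → ‖Δ‖ = √78.5000 = 8.8600
L_3: Δ = A_3−P = (8.5000, 6.5000) → ‖Δ‖ = √114.5000 = 10.7005

(3.8079, 8.8600, 10.7005)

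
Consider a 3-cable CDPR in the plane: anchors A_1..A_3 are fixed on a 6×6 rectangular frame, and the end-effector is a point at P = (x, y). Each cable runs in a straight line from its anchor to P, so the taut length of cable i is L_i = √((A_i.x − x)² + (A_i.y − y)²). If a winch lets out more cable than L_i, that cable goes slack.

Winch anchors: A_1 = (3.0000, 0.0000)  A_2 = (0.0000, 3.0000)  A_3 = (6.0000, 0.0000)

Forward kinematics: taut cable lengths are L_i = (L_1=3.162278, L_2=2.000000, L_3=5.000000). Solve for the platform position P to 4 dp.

(2.0000, 3.0000)

circle eqns → linear via eq_j − eq_1; set c_j = A_j·A_j − L_j²
c_1 = 9.0000+0.0000−10.0000 = -1.0000
6.0000·x − 6.0000·y = c_1−c_2 = -6.0000
-6.0000·x + 0.0000·y = c_1−c_3 = -12.0000
solve first two rows → x=2.0000, y=3.0000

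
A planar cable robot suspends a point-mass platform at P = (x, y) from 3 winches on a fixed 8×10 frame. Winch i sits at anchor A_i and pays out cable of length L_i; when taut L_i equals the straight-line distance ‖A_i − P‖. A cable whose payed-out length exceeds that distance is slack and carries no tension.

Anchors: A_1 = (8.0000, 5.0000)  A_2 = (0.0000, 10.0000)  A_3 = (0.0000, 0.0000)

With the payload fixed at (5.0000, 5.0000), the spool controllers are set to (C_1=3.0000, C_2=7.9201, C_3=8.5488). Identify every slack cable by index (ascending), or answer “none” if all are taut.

2, 3

cable 1: L_1 = ‖A_1−P‖ = 3.0000;  C_1 = 3.0000 → taut
cable 2: L_2 = ‖A_2−P‖ = 7.0711;  C_2 = 7.9201 → slack
cable 3: L_3 = ‖A_3−P‖ = 7.0711;  C_3 = 8.5488 → slack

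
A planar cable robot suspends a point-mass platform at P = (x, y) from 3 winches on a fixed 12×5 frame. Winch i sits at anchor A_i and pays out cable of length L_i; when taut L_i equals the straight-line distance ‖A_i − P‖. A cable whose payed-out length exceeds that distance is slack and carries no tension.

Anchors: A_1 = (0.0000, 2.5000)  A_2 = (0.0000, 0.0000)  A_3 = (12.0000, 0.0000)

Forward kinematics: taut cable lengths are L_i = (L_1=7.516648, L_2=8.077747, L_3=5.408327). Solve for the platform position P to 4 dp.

(7.5000, 3.0000)

circle eqns → linear via eq_j − eq_1; set k_j = A_j·A_j − L_j²
k_1 = 0.0000+6.2500−56.5000 = -50.2500
0.0000·x + 5.0000·y = k_1−k_2 = 15.0000
-24.0000·x + 5.0000·y = k_1−k_3 = -165.0000
solve first two rows → x=7.5000, y=3.0000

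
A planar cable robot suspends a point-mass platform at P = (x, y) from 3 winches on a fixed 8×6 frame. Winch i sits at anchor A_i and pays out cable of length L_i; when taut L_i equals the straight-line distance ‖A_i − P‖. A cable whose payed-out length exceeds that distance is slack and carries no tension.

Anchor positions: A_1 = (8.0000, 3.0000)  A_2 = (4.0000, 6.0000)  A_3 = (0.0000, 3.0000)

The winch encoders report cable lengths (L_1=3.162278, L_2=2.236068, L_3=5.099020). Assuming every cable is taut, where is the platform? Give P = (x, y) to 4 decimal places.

each cable: (A_i−P)·(A_i−P) = L_i²; let k_i = ‖A_i‖²−L_i²
k_1 = 64.0000+9.0000−10.0000 = 63.0000
row 1: 8.0000x − 6.0000y = 16.0000  (k_2=47.0000)
row 2: 16.0000x + 0.0000y = 80.0000  (k_3=-17.0000)
Cramer on rows 1–2 → x = 5.0000, y = 4.0000

(5.0000, 4.0000)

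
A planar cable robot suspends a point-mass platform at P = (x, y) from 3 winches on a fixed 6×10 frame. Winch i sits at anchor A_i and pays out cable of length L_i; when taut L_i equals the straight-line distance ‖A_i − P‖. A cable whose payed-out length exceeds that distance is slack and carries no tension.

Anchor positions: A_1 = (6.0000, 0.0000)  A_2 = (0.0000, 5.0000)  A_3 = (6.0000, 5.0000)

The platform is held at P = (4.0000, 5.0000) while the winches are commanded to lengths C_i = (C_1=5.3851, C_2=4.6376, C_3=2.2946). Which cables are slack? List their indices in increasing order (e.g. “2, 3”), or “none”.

i=1: geometric 5.3852 vs commanded 5.3851 ⇒ taut
i=2: geometric 4.0000 vs commanded 4.6376 ⇒ slack
i=3: geometric 2.0000 vs commanded 2.2946 ⇒ slack

2, 3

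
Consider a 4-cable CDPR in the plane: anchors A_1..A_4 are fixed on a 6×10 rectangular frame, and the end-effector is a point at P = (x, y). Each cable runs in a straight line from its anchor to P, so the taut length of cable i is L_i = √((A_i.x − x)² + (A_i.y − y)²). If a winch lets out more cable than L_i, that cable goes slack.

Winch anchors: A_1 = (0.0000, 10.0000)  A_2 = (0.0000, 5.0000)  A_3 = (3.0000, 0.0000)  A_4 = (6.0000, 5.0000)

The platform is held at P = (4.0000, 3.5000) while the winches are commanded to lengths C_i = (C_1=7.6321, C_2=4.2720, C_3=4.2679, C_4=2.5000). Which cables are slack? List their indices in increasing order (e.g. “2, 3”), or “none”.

3

i=1: geometric 7.6322 vs commanded 7.6321 ⇒ taut
i=2: geometric 4.2720 vs commanded 4.2720 ⇒ taut
i=3: geometric 3.6401 vs commanded 4.2679 ⇒ slack
i=4: geometric 2.5000 vs commanded 2.5000 ⇒ taut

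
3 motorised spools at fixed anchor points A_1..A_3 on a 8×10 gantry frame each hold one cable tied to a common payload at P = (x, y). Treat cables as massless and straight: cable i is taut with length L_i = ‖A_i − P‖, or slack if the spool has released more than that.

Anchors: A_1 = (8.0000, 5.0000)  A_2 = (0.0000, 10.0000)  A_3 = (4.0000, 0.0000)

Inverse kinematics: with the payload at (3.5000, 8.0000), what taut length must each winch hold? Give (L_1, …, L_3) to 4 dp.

(5.4083, 4.0311, 8.0156)

cable 1: Δx=4.5000, Δy=-3.0000; L_1 = √(Δx²+Δy²) = 5.4083
cable 2: Δx=-3.5000, Δy=2.0000; L_2 = √(Δx²+Δy²) = 4.0311
cable 3: Δx=0.5000, Δy=-8.0000; L_3 = √(Δx²+Δy²) = 8.0156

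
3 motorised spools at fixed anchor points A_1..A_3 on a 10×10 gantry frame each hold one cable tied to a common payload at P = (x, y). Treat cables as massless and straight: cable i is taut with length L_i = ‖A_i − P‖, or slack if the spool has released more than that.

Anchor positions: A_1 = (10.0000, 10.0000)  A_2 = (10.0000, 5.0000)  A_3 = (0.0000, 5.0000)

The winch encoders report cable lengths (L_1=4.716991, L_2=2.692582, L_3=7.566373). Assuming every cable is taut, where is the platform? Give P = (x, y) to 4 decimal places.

(7.5000, 6.0000)

circle eqns → linear via eq_j − eq_1; set c_j = A_j·A_j − L_j²
c_1 = 100.0000+100.0000−22.2500 = 177.7500
0.0000·x + 10.0000·y = c_1−c_2 = 60.0000
20.0000·x + 10.0000·y = c_1−c_3 = 210.0000
solve first two rows → x=7.5000, y=6.0000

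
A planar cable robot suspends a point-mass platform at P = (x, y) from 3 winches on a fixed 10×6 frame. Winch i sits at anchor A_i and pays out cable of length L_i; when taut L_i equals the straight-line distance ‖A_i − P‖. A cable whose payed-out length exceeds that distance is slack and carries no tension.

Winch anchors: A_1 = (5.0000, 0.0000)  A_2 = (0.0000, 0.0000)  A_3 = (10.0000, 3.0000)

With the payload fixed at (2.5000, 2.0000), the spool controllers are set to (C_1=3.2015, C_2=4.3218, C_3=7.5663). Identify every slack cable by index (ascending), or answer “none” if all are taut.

i=1: geometric 3.2016 vs commanded 3.2015 ⇒ taut
i=2: geometric 3.2016 vs commanded 4.3218 ⇒ slack
i=3: geometric 7.5664 vs commanded 7.5663 ⇒ taut

2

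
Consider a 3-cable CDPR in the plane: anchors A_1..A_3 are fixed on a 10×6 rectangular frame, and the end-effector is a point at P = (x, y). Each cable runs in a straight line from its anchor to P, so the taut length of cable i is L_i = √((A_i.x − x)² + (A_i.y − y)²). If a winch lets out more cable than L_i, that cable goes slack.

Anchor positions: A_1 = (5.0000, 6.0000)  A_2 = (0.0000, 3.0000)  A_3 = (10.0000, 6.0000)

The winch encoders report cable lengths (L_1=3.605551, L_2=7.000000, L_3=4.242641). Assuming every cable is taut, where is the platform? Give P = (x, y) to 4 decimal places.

each cable: (A_i−P)·(A_i−P) = L_i²; let q_i = ‖A_i‖²−L_i²
q_1 = 25.0000+36.0000−13.0000 = 48.0000
row 1: 10.0000x + 6.0000y = 88.0000  (q_2=-40.0000)
row 2: -10.0000x + 0.0000y = -70.0000  (q_3=118.0000)
Cramer on rows 1–2 → x = 7.0000, y = 3.0000

(7.0000, 3.0000)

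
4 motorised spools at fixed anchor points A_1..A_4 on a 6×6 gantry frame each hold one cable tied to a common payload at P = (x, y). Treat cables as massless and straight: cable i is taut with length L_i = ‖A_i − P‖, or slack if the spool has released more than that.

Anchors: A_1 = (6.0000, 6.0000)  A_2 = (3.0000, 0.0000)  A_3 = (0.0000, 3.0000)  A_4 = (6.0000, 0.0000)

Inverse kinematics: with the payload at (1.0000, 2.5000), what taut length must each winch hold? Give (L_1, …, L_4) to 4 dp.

L_1 = √((6.0000−1.0000)² + (6.0000−2.5000)²) = 6.1033
L_2 = √((3.0000−1.0000)² + (0.0000−2.5000)²) = 3.2016
L_3 = √((0.0000−1.0000)² + (3.0000−2.5000)²) = 1.1180
L_4 = √((6.0000−1.0000)² + (0.0000−2.5000)²) = 5.5902

(6.1033, 3.2016, 1.1180, 5.5902)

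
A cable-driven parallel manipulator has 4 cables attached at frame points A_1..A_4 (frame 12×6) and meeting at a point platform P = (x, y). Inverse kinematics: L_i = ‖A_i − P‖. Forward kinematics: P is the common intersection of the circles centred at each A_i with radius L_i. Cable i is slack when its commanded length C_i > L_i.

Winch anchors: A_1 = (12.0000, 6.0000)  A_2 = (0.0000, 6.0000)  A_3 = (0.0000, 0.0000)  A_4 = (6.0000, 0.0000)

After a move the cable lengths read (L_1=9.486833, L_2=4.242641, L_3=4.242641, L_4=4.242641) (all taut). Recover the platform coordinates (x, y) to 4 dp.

circle eqns → linear via eq_j − eq_1; set q_j = A_j·A_j − L_j²
q_1 = 144.0000+36.0000−90.0000 = 90.0000
24.0000·x + 0.0000·y = q_1−q_2 = 72.0000
24.0000·x + 12.0000·y = q_1−q_3 = 108.0000
12.0000·x + 12.0000·y = q_1−q_4 = 72.0000
solve first two rows → x=3.0000, y=3.0000
check cable 4: ‖A_4−P‖² = 18.0000 ≈ L_4² = 18.0000 ✓

(3.0000, 3.0000)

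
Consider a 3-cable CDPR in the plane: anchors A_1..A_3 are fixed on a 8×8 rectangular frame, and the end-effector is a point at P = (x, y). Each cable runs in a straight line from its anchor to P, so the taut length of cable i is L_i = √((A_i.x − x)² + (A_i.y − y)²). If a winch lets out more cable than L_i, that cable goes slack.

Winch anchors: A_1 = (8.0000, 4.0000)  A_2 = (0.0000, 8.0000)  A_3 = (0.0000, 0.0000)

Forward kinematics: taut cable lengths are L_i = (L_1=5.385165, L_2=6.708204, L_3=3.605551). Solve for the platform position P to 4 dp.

(3.0000, 2.0000)

circle eqns → linear via eq_j − eq_1; set q_j = A_j·A_j − L_j²
q_1 = 64.0000+16.0000−29.0000 = 51.0000
16.0000·x − 8.0000·y = q_1−q_2 = 32.0000
16.0000·x + 8.0000·y = q_1−q_3 = 64.0000
solve first two rows → x=3.0000, y=2.0000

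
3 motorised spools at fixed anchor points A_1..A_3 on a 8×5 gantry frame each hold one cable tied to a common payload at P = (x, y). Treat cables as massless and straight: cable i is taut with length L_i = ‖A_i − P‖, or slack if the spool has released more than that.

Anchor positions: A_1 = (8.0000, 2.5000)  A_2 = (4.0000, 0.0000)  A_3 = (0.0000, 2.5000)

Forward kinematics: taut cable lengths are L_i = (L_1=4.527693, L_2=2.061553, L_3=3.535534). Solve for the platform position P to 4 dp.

(3.5000, 2.0000)

expand ‖A_i−P‖²=L_i² and subtract eq 1 (k_i ≔ ‖A_i‖²−L_i²)
k_1 = 64.0000+6.2500−20.5000 = 49.7500
eq1−eq2 → [8.0000  5.0000]·P = 38.0000
eq1−eq3 → [16.0000  0.0000]·P = 56.0000
2×2 solve → P = (3.5000, 2.0000)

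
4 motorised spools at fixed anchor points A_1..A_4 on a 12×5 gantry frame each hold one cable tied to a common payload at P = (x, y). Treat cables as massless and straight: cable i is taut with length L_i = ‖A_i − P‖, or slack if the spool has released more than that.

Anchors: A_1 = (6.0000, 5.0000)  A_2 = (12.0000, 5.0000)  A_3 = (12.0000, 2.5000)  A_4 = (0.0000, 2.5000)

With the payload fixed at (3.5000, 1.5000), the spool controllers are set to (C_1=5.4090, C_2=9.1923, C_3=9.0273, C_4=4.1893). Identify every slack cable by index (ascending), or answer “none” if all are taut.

i=1: geometric 4.3012 vs commanded 5.4090 ⇒ slack
i=2: geometric 9.1924 vs commanded 9.1923 ⇒ taut
i=3: geometric 8.5586 vs commanded 9.0273 ⇒ slack
i=4: geometric 3.6401 vs commanded 4.1893 ⇒ slack

1, 3, 4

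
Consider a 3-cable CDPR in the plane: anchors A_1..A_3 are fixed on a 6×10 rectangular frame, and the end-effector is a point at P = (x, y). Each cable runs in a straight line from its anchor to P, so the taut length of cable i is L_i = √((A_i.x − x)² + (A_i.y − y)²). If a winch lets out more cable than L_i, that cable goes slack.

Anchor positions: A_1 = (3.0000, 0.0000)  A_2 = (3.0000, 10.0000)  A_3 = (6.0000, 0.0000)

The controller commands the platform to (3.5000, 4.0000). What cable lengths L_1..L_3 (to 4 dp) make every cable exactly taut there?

(4.0311, 6.0208, 4.7170)

cable 1: Δx=-0.5000, Δy=-4.0000; L_1 = √(Δx²+Δy²) = 4.0311
cable 2: Δx=-0.5000, Δy=6.0000; L_2 = √(Δx²+Δy²) = 6.0208
cable 3: Δx=2.5000, Δy=-4.0000; L_3 = √(Δx²+Δy²) = 4.7170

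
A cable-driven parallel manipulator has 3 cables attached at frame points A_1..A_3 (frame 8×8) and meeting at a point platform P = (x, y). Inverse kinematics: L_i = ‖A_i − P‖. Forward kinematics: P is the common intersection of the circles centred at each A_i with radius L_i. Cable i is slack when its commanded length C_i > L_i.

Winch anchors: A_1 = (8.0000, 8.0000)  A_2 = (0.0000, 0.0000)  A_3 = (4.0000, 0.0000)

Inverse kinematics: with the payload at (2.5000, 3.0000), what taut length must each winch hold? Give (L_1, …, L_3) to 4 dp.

L_1 = √((8.0000−2.5000)² + (8.0000−3.0000)²) = 7.4330
L_2 = √((0.0000−2.5000)² + (0.0000−3.0000)²) = 3.9051
L_3 = √((4.0000−2.5000)² + (0.0000−3.0000)²) = 3.3541

(7.4330, 3.9051, 3.3541)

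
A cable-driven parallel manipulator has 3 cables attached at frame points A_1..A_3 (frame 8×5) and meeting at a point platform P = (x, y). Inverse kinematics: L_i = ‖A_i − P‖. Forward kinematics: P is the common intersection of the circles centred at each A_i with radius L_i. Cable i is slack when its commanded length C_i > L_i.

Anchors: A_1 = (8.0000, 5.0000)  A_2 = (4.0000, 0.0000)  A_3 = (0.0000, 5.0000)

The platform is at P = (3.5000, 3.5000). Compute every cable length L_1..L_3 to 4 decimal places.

cable 1: Δx=4.5000, Δy=1.5000; L_1 = √(Δx²+Δy²) = 4.7434
cable 2: Δx=0.5000, Δy=-3.5000; L_2 = √(Δx²+Δy²) = 3.5355
cable 3: Δx=-3.5000, Δy=1.5000; L_3 = √(Δx²+Δy²) = 3.8079

(4.7434, 3.5355, 3.8079)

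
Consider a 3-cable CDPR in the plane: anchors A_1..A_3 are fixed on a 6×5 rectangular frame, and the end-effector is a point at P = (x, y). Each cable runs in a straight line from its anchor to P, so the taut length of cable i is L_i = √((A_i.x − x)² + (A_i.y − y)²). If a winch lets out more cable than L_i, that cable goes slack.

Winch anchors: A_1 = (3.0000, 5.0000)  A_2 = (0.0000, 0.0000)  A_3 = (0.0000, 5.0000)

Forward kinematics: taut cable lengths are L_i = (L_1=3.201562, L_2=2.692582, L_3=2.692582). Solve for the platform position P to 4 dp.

(1.0000, 2.5000)

circle eqns → linear via eq_j − eq_1; set c_j = A_j·A_j − L_j²
c_1 = 9.0000+25.0000−10.2500 = 23.7500
6.0000·x + 10.0000·y = c_1−c_2 = 31.0000
6.0000·x + 0.0000·y = c_1−c_3 = 6.0000
solve first two rows → x=1.0000, y=2.5000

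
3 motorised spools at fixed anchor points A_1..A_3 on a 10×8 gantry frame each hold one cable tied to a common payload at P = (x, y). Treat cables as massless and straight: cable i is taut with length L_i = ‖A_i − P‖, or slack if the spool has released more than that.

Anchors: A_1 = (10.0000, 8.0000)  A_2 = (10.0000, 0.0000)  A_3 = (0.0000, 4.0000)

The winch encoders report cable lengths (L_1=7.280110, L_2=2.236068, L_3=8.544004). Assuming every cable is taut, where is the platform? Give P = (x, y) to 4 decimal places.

each cable: (A_i−P)·(A_i−P) = L_i²; let k_i = ‖A_i‖²−L_i²
k_1 = 100.0000+64.0000−53.0000 = 111.0000
row 1: 0.0000x + 16.0000y = 16.0000  (k_2=95.0000)
row 2: 20.0000x + 8.0000y = 168.0000  (k_3=-57.0000)
Cramer on rows 1–2 → x = 8.0000, y = 1.0000

(8.0000, 1.0000)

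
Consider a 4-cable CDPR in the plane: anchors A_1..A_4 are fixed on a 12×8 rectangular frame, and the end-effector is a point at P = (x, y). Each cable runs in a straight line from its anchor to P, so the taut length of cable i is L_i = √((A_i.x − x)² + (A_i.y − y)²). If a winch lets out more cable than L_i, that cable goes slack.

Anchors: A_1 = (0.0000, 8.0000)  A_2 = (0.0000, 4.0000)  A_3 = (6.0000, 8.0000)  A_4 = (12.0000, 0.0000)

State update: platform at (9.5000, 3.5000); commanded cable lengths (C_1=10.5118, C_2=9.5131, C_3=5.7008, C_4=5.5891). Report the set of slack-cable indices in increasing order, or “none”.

i=1: geometric 10.5119 vs commanded 10.5118 ⇒ taut
i=2: geometric 9.5131 vs commanded 9.5131 ⇒ taut
i=3: geometric 5.7009 vs commanded 5.7008 ⇒ taut
i=4: geometric 4.3012 vs commanded 5.5891 ⇒ slack

4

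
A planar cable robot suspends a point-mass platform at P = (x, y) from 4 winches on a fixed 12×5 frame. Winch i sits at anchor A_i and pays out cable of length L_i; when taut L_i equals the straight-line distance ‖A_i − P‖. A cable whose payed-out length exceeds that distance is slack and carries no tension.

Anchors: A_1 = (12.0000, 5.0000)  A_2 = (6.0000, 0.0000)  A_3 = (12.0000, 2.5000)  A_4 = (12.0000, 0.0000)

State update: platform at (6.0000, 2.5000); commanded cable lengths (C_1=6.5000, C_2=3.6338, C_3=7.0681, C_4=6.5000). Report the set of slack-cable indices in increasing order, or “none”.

2, 3

cable 1: L_1 = ‖A_1−P‖ = 6.5000;  C_1 = 6.5000 → taut
cable 2: L_2 = ‖A_2−P‖ = 2.5000;  C_2 = 3.6338 → slack
cable 3: L_3 = ‖A_3−P‖ = 6.0000;  C_3 = 7.0681 → slack
cable 4: L_4 = ‖A_4−P‖ = 6.5000;  C_4 = 6.5000 → taut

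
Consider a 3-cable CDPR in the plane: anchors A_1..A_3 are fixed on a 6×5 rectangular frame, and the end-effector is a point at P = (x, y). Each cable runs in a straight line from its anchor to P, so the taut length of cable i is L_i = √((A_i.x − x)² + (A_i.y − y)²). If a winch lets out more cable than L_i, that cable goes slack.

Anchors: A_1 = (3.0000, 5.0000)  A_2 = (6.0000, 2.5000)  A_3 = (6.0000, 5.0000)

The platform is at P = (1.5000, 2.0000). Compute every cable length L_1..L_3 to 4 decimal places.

L_1: Δ = A_1−P = (1.5000, 3.0000) → ‖Δ‖ = √11.2500 = 3.3541
L_2: Δ = A_2−P = (4.5000, 0.5000) → ‖Δ‖ = √20.5000 = 4.5277
L_3: Δ = A_3−P = (4.5000, 3.0000) → ‖Δ‖ = √29.2500 = 5.4083

(3.3541, 4.5277, 5.4083)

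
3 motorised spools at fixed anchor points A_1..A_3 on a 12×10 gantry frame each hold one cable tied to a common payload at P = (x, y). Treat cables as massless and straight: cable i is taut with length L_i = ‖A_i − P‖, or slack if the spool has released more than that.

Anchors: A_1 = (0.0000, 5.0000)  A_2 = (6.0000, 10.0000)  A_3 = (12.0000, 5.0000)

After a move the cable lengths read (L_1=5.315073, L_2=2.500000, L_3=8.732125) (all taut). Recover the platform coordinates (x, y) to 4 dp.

(4.0000, 8.5000)

expand ‖A_i−P‖²=L_i² and subtract eq 1 (q_i ≔ ‖A_i‖²−L_i²)
q_1 = 0.0000+25.0000−28.2500 = -3.2500
eq1−eq2 → [-12.0000  -10.0000]·P = -133.0000
eq1−eq3 → [-24.0000  0.0000]·P = -96.0000
2×2 solve → P = (4.0000, 8.5000)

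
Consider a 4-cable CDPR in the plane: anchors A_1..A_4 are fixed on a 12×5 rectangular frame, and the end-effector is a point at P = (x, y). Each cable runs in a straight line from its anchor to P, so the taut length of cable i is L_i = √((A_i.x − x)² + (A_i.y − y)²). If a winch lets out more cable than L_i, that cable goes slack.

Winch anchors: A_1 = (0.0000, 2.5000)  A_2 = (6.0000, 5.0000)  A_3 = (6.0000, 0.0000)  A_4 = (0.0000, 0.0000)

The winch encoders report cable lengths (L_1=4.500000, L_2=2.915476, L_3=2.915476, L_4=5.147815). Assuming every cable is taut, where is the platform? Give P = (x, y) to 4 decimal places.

(4.5000, 2.5000)

each cable: (A_i−P)·(A_i−P) = L_i²; let q_i = ‖A_i‖²−L_i²
q_1 = 0.0000+6.2500−20.2500 = -14.0000
row 1: -12.0000x − 5.0000y = -66.5000  (q_2=52.5000)
row 2: -12.0000x + 5.0000y = -41.5000  (q_3=27.5000)
row 3: 0.0000x + 5.0000y = 12.5000  (q_4=-26.5000)
Cramer on rows 1–2 → x = 4.5000, y = 2.5000
check cable 4: ‖A_4−P‖² = 26.5000 ≈ L_4² = 26.5000 ✓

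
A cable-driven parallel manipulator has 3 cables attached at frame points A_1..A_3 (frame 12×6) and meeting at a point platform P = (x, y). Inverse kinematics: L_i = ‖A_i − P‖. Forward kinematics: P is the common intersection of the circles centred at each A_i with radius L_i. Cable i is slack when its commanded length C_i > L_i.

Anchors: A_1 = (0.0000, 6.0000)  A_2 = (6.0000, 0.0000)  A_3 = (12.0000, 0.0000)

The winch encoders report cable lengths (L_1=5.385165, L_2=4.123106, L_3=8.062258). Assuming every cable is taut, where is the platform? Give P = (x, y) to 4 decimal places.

expand ‖A_i−P‖²=L_i² and subtract eq 1 (c_i ≔ ‖A_i‖²−L_i²)
c_1 = 0.0000+36.0000−29.0000 = 7.0000
eq1−eq2 → [-12.0000  12.0000]·P = -12.0000
eq1−eq3 → [-24.0000  12.0000]·P = -72.0000
2×2 solve → P = (5.0000, 4.0000)

(5.0000, 4.0000)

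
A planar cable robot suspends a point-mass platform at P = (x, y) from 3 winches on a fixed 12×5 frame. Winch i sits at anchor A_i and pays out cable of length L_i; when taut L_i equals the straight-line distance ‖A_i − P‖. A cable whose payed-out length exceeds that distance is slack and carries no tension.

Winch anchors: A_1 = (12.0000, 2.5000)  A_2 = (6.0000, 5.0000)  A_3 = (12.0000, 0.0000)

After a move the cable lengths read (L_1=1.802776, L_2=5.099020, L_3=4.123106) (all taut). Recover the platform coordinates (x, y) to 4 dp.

(11.0000, 4.0000)

expand ‖A_i−P‖²=L_i² and subtract eq 1 (c_i ≔ ‖A_i‖²−L_i²)
c_1 = 144.0000+6.2500−3.2500 = 147.0000
eq1−eq2 → [12.0000  -5.0000]·P = 112.0000
eq1−eq3 → [0.0000  5.0000]·P = 20.0000
2×2 solve → P = (11.0000, 4.0000)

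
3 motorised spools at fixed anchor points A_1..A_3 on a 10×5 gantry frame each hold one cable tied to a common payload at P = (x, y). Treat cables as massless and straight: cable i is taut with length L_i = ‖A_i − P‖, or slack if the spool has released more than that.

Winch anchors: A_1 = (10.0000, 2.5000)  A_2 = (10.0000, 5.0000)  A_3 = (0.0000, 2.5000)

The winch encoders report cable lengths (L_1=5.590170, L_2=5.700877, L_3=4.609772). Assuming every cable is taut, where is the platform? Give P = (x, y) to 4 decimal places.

(4.5000, 3.5000)

each cable: (A_i−P)·(A_i−P) = L_i²; let k_i = ‖A_i‖²−L_i²
k_1 = 100.0000+6.2500−31.2500 = 75.0000
row 1: 0.0000x − 5.0000y = -17.5000  (k_2=92.5000)
row 2: 20.0000x + 0.0000y = 90.0000  (k_3=-15.0000)
Cramer on rows 1–2 → x = 4.5000, y = 3.5000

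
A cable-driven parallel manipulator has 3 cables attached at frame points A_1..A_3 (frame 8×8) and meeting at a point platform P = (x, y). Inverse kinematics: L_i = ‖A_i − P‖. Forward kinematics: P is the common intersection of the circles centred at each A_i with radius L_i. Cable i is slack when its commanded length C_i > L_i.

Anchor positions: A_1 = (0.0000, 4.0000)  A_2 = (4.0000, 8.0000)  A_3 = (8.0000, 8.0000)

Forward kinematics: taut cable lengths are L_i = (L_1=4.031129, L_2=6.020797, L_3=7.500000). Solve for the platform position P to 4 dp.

expand ‖A_i−P‖²=L_i² and subtract eq 1 (q_i ≔ ‖A_i‖²−L_i²)
q_1 = 0.0000+16.0000−16.2500 = -0.2500
eq1−eq2 → [-8.0000  -8.0000]·P = -44.0000
eq1−eq3 → [-16.0000  -8.0000]·P = -72.0000
2×2 solve → P = (3.5000, 2.0000)

(3.5000, 2.0000)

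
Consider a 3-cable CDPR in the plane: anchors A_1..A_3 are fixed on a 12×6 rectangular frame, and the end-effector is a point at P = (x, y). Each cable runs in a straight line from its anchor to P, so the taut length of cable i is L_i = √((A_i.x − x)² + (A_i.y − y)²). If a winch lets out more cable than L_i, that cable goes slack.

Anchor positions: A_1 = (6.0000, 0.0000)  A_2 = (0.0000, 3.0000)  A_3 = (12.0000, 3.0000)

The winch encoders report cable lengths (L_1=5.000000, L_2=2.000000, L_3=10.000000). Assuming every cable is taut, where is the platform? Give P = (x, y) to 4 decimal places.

each cable: (A_i−P)·(A_i−P) = L_i²; let q_i = ‖A_i‖²−L_i²
q_1 = 36.0000+0.0000−25.0000 = 11.0000
row 1: 12.0000x − 6.0000y = 6.0000  (q_2=5.0000)
row 2: -12.0000x − 6.0000y = -42.0000  (q_3=53.0000)
Cramer on rows 1–2 → x = 2.0000, y = 3.0000

(2.0000, 3.0000)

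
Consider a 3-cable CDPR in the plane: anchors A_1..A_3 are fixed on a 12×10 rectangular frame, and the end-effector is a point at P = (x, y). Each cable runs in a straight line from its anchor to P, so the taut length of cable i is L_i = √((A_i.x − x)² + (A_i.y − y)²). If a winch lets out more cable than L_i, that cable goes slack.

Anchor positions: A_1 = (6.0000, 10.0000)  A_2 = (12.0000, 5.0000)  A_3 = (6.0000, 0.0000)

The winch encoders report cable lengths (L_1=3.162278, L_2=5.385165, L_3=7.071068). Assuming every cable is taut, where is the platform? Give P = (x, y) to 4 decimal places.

each cable: (A_i−P)·(A_i−P) = L_i²; let q_i = ‖A_i‖²−L_i²
q_1 = 36.0000+100.0000−10.0000 = 126.0000
row 1: -12.0000x + 10.0000y = -14.0000  (q_2=140.0000)
row 2: 0.0000x + 20.0000y = 140.0000  (q_3=-14.0000)
Cramer on rows 1–2 → x = 7.0000, y = 7.0000

(7.0000, 7.0000)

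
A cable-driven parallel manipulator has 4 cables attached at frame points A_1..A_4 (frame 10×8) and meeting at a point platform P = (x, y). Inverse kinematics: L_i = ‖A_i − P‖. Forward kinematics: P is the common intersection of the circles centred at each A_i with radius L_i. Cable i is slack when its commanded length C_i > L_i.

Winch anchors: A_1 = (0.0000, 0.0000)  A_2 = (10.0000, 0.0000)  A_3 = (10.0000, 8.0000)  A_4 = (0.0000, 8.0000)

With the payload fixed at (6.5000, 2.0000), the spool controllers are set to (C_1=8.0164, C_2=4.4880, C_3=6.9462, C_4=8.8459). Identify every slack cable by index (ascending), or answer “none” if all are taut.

i=1: geometric 6.8007 vs commanded 8.0164 ⇒ slack
i=2: geometric 4.0311 vs commanded 4.4880 ⇒ slack
i=3: geometric 6.9462 vs commanded 6.9462 ⇒ taut
i=4: geometric 8.8459 vs commanded 8.8459 ⇒ taut

1, 2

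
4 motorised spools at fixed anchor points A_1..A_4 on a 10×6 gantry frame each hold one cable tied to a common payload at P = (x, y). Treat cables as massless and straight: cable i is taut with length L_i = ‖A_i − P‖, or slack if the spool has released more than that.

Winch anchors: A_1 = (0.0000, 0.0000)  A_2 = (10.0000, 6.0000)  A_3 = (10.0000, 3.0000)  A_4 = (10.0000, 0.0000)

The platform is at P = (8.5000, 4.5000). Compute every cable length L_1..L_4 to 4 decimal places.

(9.6177, 2.1213, 2.1213, 4.7434)

L_1 = √((0.0000−8.5000)² + (0.0000−4.5000)²) = 9.6177
L_2 = √((10.0000−8.5000)² + (6.0000−4.5000)²) = 2.1213
L_3 = √((10.0000−8.5000)² + (3.0000−4.5000)²) = 2.1213
L_4 = √((10.0000−8.5000)² + (0.0000−4.5000)²) = 4.7434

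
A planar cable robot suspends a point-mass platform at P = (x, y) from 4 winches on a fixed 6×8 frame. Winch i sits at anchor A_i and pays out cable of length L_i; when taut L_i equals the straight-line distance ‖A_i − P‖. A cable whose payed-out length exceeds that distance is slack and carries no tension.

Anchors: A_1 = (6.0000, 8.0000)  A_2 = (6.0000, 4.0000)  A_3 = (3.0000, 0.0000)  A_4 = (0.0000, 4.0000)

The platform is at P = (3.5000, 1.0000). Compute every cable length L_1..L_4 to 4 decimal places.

(7.4330, 3.9051, 1.1180, 4.6098)

L_1 = √((6.0000−3.5000)² + (8.0000−1.0000)²) = 7.4330
L_2 = √((6.0000−3.5000)² + (4.0000−1.0000)²) = 3.9051
L_3 = √((3.0000−3.5000)² + (0.0000−1.0000)²) = 1.1180
L_4 = √((0.0000−3.5000)² + (4.0000−1.0000)²) = 4.6098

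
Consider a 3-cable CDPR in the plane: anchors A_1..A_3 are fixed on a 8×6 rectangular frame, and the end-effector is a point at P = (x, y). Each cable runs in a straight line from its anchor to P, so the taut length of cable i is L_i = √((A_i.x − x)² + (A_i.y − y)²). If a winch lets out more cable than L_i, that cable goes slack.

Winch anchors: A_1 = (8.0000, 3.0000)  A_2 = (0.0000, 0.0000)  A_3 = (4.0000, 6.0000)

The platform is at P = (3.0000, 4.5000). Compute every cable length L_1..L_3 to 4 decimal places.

cable 1: Δx=5.0000, Δy=-1.5000; L_1 = √(Δx²+Δy²) = 5.2202
cable 2: Δx=-3.0000, Δy=-4.5000; L_2 = √(Δx²+Δy²) = 5.4083
cable 3: Δx=1.0000, Δy=1.5000; L_3 = √(Δx²+Δy²) = 1.8028

(5.2202, 5.4083, 1.8028)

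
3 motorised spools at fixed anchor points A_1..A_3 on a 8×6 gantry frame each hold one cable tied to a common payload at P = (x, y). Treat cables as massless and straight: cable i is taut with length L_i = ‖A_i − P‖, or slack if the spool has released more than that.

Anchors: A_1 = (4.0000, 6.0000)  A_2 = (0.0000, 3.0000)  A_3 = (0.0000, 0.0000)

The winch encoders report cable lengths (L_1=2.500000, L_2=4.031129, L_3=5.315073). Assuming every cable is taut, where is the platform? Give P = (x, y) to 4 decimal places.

each cable: (A_i−P)·(A_i−P) = L_i²; let c_i = ‖A_i‖²−L_i²
c_1 = 16.0000+36.0000−6.2500 = 45.7500
row 1: 8.0000x + 6.0000y = 53.0000  (c_2=-7.2500)
row 2: 8.0000x + 12.0000y = 74.0000  (c_3=-28.2500)
Cramer on rows 1–2 → x = 4.0000, y = 3.5000

(4.0000, 3.5000)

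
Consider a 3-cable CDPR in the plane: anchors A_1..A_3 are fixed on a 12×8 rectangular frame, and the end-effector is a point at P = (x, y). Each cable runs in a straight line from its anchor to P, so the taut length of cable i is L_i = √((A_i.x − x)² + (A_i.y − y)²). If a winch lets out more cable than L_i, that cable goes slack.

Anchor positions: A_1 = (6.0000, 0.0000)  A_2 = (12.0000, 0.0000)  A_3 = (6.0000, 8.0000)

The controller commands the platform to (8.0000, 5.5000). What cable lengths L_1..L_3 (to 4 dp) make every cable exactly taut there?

L_1 = √((6.0000−8.0000)² + (0.0000−5.5000)²) = 5.8523
L_2 = √((12.0000−8.0000)² + (0.0000−5.5000)²) = 6.8007
L_3 = √((6.0000−8.0000)² + (8.0000−5.5000)²) = 3.2016

(5.8523, 6.8007, 3.2016)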